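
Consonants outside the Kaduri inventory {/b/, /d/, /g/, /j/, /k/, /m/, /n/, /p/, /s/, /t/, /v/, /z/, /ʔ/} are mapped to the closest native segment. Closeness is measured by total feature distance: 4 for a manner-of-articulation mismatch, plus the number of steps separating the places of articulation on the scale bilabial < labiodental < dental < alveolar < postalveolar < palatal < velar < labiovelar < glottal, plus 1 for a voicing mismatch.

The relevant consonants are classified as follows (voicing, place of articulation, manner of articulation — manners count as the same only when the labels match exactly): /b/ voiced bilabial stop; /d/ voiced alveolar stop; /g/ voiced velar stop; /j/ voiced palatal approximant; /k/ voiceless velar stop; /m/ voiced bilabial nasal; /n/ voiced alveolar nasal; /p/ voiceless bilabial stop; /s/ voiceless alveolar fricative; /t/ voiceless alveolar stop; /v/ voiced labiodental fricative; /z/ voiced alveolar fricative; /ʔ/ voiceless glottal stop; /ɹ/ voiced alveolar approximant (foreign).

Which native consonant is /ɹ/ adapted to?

/j/ is closest: same manner (approximant), place distance 2 (alveolar→palatal), same voicing; total 2. Next closest is /d/ at distance 4.

j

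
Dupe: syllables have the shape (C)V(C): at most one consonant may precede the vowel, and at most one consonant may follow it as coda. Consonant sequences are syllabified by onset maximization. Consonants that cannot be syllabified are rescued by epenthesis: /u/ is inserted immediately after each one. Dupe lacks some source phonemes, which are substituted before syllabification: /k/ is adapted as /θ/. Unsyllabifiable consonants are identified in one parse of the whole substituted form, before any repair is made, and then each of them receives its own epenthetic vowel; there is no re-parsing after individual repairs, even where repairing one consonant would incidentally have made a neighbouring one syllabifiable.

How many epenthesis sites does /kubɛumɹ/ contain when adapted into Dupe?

1

After substitution the input is /θubɛumɹ/.
The unsyllabifiable consonants are /ɹ/; each receives one epenthetic vowel.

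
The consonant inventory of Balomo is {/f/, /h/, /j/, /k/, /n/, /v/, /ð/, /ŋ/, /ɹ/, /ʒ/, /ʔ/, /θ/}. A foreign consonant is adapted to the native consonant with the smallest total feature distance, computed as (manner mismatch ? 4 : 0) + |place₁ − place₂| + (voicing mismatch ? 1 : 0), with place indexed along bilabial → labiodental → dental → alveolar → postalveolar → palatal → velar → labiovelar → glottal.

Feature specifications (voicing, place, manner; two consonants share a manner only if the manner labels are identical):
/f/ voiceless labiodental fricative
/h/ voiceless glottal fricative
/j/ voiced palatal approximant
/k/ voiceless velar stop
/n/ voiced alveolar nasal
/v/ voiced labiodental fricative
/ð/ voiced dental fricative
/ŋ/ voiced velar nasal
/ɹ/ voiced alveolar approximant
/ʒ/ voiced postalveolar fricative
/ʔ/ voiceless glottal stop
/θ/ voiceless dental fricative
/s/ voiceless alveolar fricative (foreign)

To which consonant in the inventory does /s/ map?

/θ/ is closest: same manner (fricative), place distance 1 (alveolar→dental), same voicing; total 1. Next closest is /f/ at distance 2.

θ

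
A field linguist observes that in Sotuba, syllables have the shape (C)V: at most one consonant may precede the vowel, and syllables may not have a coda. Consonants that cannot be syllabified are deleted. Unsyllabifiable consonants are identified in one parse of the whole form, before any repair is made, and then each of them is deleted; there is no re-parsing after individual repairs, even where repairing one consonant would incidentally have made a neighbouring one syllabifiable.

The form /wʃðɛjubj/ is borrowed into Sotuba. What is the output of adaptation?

ðɛju

Syllabifying with onset maximization leaves /w/, /ʃ/, /b/, /j/ stranded (no codas are permitted; onsets are limited to one consonant).
Each unlicensed consonant is deleted: /w/, /ʃ/, /b/, /j/.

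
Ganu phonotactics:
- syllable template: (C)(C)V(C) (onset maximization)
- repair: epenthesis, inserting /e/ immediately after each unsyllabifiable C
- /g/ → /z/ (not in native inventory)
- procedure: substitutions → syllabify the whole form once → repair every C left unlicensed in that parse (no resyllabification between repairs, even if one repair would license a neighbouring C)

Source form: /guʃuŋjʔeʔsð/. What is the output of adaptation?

zuʃuŋjʔeʔseðe

Substitution: /g/ → /z/, giving /zuʃuŋjʔeʔsð/.
Under (C)(C)V(C), the unsyllabifiable consonants are /s/, /ð/ (at most one coda consonant is licensed; onsets may contain at most 2 consonants).
Each unlicensed consonant becomes the onset of a new syllable: /s/ → /se/, /ð/ → /ðe/.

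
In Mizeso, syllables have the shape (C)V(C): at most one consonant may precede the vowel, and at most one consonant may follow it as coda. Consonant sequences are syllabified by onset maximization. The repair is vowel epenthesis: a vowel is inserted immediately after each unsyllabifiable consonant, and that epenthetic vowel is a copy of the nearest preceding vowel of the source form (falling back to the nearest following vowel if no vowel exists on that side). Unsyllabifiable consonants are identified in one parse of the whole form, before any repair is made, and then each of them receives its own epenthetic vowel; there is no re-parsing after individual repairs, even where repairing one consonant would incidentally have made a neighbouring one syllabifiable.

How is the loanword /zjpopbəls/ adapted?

Syllabifying with onset maximization leaves /z/, /j/, /s/ stranded (at most one coda consonant is licensed; onsets are limited to one consonant).
Each unlicensed consonant becomes the onset of a new syllable: /z/ → /zo/, /j/ → /jo/, /s/ → /sə/.

zojopopbəlsə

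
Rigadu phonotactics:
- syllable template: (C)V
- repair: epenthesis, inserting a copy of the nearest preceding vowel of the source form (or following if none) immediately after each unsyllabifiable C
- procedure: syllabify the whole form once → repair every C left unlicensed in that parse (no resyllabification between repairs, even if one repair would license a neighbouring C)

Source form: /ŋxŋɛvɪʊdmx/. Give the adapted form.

ŋɛxɛŋɛvɪʊdʊmʊxʊ

The consonants /ŋ/, /x/, /d/, /m/, /x/ cannot be parsed into a legal (C)V syllable (no codas are permitted; onsets are limited to one consonant).
Each unlicensed consonant becomes the onset of a new syllable: /ŋ/ → /ŋɛ/, /x/ → /xɛ/, /d/ → /dʊ/, /m/ → /mʊ/, /x/ → /xʊ/.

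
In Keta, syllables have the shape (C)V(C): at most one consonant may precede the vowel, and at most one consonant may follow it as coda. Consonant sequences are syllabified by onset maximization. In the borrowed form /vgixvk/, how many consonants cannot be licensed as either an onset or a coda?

3

The consonants /v/, /v/, /k/ cannot be parsed into a legal (C)V(C) syllable (at most one coda consonant is licensed; onsets are limited to one consonant).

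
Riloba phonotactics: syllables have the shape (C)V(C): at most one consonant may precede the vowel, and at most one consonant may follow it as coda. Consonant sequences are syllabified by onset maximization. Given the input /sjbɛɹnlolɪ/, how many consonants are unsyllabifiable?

3

Under (C)V(C), the unsyllabifiable consonants are /s/, /j/, /n/ (at most one coda consonant is licensed; onsets are limited to one consonant).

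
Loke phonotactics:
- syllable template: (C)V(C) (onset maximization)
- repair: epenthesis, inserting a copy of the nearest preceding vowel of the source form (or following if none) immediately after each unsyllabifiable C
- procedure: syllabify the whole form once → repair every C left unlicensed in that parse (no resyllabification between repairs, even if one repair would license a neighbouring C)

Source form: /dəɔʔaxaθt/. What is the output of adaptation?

dəɔʔaxaθta

The consonants /t/ cannot be parsed into a legal (C)V(C) syllable (at most one coda consonant is licensed; onsets are limited to one consonant).
Each unlicensed consonant becomes the onset of a new syllable: /t/ → /ta/.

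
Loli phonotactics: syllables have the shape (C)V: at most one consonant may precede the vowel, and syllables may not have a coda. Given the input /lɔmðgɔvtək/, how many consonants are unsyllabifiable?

The consonants /m/, /ð/, /v/, /k/ cannot be parsed into a legal (C)V syllable (no codas are permitted; onsets are limited to one consonant).

4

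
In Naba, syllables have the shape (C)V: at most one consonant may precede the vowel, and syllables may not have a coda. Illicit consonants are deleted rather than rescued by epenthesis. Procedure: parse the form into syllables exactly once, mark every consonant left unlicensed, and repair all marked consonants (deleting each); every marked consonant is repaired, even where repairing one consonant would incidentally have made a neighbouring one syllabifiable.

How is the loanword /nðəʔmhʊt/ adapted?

ðəhʊ

The consonants /n/, /ʔ/, /m/, /t/ cannot be parsed into a legal (C)V syllable (no codas are permitted; onsets are limited to one consonant).
Deleting the stranded consonants removes /n/, /ʔ/, /m/, /t/.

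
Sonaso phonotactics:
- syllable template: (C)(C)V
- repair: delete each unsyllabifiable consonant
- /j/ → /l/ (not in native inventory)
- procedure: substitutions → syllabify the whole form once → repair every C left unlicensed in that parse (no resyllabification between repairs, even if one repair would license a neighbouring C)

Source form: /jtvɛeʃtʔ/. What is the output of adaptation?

tvɛe

Substitution: /j/ → /l/, giving /ltvɛeʃtʔ/.
The consonants /l/, /ʃ/, /t/, /ʔ/ cannot be parsed into a legal (C)(C)V syllable (no codas are permitted; onsets may contain at most 2 consonants).
Deleting the stranded consonants removes /l/, /ʃ/, /t/, /ʔ/.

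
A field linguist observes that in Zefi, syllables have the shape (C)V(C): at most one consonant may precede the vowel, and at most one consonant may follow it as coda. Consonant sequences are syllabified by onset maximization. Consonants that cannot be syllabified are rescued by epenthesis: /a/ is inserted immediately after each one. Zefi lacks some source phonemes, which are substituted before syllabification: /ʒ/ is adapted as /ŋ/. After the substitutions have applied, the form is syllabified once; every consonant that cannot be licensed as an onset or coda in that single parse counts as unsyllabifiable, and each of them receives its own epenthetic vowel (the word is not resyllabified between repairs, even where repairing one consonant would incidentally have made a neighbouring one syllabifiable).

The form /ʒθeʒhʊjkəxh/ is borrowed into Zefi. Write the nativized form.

Substitution: /ʒ/ → /ŋ/, giving /ŋθeŋhʊjkəxh/.
The consonants /ŋ/, /h/ cannot be parsed into a legal (C)V(C) syllable (at most one coda consonant is licensed; onsets are limited to one consonant).
Each unlicensed consonant becomes the onset of a new syllable: /ŋ/ → /ŋa/, /h/ → /ha/.

ŋaθeŋhʊjkəxha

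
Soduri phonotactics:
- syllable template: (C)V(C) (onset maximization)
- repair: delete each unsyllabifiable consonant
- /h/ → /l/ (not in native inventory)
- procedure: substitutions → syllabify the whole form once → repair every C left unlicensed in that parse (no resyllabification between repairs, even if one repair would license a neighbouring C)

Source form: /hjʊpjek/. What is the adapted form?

jʊpjek

Substitution: /h/ → /l/, giving /ljʊpjek/.
The consonants /l/ cannot be parsed into a legal (C)V(C) syllable (at most one coda consonant is licensed; onsets are limited to one consonant).
Each unlicensed consonant is deleted: /l/.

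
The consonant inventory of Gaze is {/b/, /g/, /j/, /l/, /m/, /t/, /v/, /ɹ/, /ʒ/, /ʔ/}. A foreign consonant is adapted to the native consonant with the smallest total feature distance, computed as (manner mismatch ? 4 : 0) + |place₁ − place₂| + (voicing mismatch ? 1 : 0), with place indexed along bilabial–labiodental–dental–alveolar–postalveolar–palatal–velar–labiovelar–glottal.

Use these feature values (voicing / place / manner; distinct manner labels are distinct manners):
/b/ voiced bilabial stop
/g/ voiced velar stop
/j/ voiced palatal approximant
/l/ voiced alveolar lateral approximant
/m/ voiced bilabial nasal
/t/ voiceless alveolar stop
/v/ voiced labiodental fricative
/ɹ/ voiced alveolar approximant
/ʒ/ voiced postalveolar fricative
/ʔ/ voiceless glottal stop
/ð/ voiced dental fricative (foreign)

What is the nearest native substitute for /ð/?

/v/ is closest: same manner (fricative), place distance 1 (dental→labiodental), same voicing; total 1. Next closest is /ʒ/ at distance 2.

v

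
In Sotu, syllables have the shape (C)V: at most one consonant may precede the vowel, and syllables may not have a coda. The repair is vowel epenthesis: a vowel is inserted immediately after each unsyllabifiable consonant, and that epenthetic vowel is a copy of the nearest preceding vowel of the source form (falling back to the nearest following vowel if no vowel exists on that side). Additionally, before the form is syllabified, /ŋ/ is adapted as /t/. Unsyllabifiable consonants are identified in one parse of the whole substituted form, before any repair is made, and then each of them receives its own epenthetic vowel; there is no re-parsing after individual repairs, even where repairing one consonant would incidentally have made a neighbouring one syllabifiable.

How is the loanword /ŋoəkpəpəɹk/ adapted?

toəkəpəpəɹəkə

Substitution: /ŋ/ → /t/, giving /toəkpəpəɹk/.
Syllabifying with onset maximization leaves /k/, /ɹ/, /k/ stranded (no codas are permitted; onsets are limited to one consonant).
Inserting the epenthetic vowel yields /k/ → /kə/, /ɹ/ → /ɹə/, /k/ → /kə/.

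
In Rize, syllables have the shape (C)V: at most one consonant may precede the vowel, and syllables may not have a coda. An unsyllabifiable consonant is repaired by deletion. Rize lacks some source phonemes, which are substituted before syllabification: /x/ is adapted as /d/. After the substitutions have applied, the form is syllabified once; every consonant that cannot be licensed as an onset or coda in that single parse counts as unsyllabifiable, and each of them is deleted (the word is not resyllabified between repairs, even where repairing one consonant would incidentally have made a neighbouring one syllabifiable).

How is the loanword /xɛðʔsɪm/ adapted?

dɛsɪ

Substitution: /x/ → /d/, giving /dɛðʔsɪm/.
The consonants /ð/, /ʔ/, /m/ cannot be parsed into a legal (C)V syllable (no codas are permitted; onsets are limited to one consonant).
Deleting the stranded consonants removes /ð/, /ʔ/, /m/.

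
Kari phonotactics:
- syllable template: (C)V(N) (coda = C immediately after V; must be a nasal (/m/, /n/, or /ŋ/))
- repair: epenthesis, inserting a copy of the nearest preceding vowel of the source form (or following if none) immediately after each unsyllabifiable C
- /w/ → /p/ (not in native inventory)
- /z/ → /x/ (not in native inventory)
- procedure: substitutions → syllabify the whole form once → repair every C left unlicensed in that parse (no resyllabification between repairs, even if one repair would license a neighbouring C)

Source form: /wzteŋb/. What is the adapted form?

Substitution: /w/ → /p/, /z/ → /x/, giving /pxteŋb/.
The consonants /p/, /x/, /b/ cannot be parsed into a legal (C)V(N) syllable (only a nasal (/m/, /n/, or /ŋ/) is licensed in coda position; onsets are limited to one consonant).
Epenthesis after each stranded consonant: /p/ → /pe/, /x/ → /xe/, /b/ → /be/.

pexeteŋbe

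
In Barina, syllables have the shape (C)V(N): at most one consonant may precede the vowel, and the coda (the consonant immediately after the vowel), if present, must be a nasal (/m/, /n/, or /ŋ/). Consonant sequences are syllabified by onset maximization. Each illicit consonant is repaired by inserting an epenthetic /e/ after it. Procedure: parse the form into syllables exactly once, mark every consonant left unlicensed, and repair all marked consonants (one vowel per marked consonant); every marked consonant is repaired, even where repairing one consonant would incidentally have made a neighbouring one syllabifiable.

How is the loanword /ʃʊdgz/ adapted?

ʃʊdegeze

Syllabifying with onset maximization leaves /d/, /g/, /z/ stranded (only a nasal (/m/, /n/, or /ŋ/) is licensed in coda position; onsets are limited to one consonant).
Each unlicensed consonant becomes the onset of a new syllable: /d/ → /de/, /g/ → /ge/, /z/ → /ze/.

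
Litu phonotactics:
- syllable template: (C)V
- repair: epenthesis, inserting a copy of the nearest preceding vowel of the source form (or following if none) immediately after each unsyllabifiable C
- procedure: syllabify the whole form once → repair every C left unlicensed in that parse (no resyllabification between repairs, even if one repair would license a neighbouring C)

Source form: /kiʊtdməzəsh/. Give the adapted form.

Syllabifying with onset maximization leaves /t/, /d/, /s/, /h/ stranded (no codas are permitted; onsets are limited to one consonant).
Each unlicensed consonant becomes the onset of a new syllable: /t/ → /tʊ/, /d/ → /dʊ/, /s/ → /sə/, /h/ → /hə/.

kiʊtʊdʊməzəsəhə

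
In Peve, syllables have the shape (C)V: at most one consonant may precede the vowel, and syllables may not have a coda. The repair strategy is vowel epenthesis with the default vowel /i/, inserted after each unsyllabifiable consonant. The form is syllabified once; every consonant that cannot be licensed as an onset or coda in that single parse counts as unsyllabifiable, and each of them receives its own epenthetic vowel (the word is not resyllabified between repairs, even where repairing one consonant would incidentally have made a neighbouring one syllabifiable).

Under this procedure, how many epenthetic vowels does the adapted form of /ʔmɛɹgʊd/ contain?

The unsyllabifiable consonants are /ʔ/, /ɹ/, /d/; each receives one epenthetic vowel.

3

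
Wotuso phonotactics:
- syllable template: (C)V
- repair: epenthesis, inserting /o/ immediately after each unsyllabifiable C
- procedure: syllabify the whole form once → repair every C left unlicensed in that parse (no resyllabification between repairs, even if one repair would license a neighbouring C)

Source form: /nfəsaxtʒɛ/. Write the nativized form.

Under (C)V, the unsyllabifiable consonants are /n/, /x/, /t/ (no codas are permitted; onsets are limited to one consonant).
Each unlicensed consonant becomes the onset of a new syllable: /n/ → /no/, /x/ → /xo/, /t/ → /to/.

nofəsaxotoʒɛ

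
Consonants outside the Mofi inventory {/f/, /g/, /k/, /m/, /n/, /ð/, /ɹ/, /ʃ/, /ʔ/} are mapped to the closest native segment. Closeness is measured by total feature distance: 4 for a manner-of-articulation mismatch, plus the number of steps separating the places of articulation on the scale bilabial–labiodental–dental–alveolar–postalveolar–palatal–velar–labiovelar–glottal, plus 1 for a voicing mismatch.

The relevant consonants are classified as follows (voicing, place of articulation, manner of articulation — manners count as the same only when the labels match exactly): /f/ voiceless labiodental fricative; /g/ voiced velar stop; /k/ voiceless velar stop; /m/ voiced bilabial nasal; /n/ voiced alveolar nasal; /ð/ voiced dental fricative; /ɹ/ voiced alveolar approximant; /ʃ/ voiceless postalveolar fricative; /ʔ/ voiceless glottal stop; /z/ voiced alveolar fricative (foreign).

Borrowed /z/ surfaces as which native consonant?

ð

/ð/ is closest: same manner (fricative), place distance 1 (alveolar→dental), same voicing; total 1. Next closest is /ʃ/ at distance 2.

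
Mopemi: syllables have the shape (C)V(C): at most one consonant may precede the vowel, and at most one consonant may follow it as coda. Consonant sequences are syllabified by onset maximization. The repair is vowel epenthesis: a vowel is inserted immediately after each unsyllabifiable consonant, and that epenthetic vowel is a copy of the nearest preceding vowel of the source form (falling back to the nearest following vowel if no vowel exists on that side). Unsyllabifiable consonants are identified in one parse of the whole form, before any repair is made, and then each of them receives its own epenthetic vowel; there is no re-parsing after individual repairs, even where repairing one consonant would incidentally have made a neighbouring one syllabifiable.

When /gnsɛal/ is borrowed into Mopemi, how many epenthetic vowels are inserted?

The unsyllabifiable consonants are /g/, /n/; each receives one epenthetic vowel.

2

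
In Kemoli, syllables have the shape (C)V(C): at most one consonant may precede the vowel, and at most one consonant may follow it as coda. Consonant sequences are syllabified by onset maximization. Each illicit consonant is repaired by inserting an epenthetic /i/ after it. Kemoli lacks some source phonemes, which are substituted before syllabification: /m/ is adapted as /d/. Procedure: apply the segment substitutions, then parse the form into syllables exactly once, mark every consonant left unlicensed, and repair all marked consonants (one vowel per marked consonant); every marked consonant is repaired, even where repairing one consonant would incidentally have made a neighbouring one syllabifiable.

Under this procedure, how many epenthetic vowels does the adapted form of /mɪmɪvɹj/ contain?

2

After substitution the input is /dɪdɪvɹj/.
The unsyllabifiable consonants are /ɹ/, /j/; each receives one epenthetic vowel.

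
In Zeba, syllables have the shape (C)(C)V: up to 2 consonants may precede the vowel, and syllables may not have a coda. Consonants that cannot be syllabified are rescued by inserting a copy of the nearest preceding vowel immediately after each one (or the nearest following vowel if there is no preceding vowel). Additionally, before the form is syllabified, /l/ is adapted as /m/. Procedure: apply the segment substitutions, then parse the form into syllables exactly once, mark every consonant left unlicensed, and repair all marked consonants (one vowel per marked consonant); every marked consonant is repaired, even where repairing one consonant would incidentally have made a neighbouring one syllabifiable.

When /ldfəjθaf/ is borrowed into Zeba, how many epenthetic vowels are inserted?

After substitution the input is /mdfəjθaf/.
The unsyllabifiable consonants are /m/, /f/; each receives one epenthetic vowel.

2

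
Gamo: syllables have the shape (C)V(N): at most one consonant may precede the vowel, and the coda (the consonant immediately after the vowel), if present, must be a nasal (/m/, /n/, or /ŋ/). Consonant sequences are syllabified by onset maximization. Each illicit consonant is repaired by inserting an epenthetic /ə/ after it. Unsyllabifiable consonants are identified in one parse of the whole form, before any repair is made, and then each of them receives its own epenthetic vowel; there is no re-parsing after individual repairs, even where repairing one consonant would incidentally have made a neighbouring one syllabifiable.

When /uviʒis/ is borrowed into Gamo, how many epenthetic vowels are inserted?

The unsyllabifiable consonants are /s/; each receives one epenthetic vowel.

1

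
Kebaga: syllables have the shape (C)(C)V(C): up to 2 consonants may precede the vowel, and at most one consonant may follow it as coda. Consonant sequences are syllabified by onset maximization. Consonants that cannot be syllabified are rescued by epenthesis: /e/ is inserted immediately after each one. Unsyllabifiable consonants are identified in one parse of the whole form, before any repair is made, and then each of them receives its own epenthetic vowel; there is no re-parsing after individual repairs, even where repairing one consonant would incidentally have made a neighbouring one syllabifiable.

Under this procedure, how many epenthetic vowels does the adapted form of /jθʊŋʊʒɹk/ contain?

2

The unsyllabifiable consonants are /ɹ/, /k/; each receives one epenthetic vowel.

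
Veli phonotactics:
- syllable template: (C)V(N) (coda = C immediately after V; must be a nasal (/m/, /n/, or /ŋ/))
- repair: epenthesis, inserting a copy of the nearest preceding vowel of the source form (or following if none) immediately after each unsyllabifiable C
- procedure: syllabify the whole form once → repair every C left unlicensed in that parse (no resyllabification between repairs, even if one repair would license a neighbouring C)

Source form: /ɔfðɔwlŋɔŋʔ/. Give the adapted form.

ɔfɔðɔwɔlɔŋɔŋʔɔ

Syllabifying with onset maximization leaves /f/, /w/, /l/, /ʔ/ stranded (only a nasal (/m/, /n/, or /ŋ/) is licensed in coda position; onsets are limited to one consonant).
Each unlicensed consonant becomes the onset of a new syllable: /f/ → /fɔ/, /w/ → /wɔ/, /l/ → /lɔ/, /ʔ/ → /ʔɔ/.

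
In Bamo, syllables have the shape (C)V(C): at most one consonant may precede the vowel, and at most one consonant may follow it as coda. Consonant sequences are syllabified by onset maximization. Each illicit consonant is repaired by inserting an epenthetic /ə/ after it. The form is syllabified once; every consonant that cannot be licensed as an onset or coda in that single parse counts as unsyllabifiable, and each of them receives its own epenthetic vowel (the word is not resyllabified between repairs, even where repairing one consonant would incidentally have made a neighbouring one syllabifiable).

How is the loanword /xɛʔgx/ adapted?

xɛʔgəxə

Syllabifying with onset maximization leaves /g/, /x/ stranded (at most one coda consonant is licensed; onsets are limited to one consonant).
Epenthesis after each stranded consonant: /g/ → /gə/, /x/ → /xə/.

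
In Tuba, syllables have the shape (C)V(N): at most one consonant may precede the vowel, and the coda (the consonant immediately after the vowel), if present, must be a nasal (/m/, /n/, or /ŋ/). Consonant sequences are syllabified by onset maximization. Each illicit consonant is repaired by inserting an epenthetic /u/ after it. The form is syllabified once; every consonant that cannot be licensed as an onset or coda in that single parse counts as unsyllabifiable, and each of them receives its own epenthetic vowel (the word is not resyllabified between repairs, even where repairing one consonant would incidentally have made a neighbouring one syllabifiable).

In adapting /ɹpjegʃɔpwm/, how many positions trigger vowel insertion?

The unsyllabifiable consonants are /ɹ/, /p/, /g/, /p/, /w/, /m/; each receives one epenthetic vowel.

6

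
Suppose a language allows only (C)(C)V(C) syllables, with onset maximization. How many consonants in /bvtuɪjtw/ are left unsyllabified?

3

Syllabifying with onset maximization leaves /b/, /t/, /w/ stranded (at most one coda consonant is licensed; onsets may contain at most 2 consonants).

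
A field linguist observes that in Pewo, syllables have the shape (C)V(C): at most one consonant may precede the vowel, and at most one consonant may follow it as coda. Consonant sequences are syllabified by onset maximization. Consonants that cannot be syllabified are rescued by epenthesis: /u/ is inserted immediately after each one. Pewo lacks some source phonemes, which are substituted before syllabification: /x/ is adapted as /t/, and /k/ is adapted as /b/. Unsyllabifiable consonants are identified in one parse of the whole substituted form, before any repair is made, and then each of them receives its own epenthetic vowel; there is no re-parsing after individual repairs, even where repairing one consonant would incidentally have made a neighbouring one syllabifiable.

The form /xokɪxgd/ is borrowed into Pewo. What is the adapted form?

tobɪtgudu

Substitution: /x/ → /t/, /k/ → /b/, giving /tobɪtgd/.
Syllabifying with onset maximization leaves /g/, /d/ stranded (at most one coda consonant is licensed; onsets are limited to one consonant).
Inserting the epenthetic vowel yields /g/ → /gu/, /d/ → /du/.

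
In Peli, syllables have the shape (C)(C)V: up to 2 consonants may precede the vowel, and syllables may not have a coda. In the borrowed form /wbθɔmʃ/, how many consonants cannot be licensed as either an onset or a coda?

Under (C)(C)V, the unsyllabifiable consonants are /w/, /m/, /ʃ/ (no codas are permitted; onsets may contain at most 2 consonants).

3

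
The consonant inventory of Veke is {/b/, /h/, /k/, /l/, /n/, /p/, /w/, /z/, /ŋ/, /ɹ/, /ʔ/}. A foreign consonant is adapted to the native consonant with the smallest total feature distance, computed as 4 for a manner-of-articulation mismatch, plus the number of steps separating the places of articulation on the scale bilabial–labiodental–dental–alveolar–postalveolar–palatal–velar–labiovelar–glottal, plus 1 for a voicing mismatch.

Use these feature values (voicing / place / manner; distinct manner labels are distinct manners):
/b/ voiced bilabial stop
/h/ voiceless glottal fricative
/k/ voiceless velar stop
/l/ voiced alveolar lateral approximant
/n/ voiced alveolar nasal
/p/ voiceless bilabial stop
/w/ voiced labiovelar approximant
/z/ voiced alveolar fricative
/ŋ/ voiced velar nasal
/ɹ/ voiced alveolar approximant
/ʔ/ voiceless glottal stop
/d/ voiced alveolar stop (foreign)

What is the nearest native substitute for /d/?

b

/b/ is closest: same manner (stop), place distance 3 (alveolar→bilabial), same voicing; total 3. Next closest is /k/ at distance 4.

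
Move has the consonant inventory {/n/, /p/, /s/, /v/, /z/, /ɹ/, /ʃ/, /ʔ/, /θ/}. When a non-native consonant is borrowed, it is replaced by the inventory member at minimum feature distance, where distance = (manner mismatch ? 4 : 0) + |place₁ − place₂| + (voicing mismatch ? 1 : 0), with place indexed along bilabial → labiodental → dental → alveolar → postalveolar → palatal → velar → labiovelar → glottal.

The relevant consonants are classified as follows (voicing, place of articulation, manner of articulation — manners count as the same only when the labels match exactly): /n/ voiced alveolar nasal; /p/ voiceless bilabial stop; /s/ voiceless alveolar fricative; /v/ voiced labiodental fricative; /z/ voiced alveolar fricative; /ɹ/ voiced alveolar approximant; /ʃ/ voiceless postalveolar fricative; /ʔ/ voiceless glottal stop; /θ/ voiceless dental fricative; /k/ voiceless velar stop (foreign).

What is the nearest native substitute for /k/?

/ʔ/ is closest: same manner (stop), place distance 2 (velar→glottal), same voicing; total 2. Next closest is /p/ at distance 6.

ʔ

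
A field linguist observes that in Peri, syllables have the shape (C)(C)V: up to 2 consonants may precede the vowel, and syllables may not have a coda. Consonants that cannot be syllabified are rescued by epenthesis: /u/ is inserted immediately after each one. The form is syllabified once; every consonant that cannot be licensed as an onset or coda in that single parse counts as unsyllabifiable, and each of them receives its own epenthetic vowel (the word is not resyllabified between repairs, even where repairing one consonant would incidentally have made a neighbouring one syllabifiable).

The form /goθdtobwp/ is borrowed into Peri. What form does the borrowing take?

Under (C)(C)V, the unsyllabifiable consonants are /θ/, /b/, /w/, /p/ (no codas are permitted; onsets may contain at most 2 consonants).
Inserting the epenthetic vowel yields /θ/ → /θu/, /b/ → /bu/, /w/ → /wu/, /p/ → /pu/.

goθudtobuwupu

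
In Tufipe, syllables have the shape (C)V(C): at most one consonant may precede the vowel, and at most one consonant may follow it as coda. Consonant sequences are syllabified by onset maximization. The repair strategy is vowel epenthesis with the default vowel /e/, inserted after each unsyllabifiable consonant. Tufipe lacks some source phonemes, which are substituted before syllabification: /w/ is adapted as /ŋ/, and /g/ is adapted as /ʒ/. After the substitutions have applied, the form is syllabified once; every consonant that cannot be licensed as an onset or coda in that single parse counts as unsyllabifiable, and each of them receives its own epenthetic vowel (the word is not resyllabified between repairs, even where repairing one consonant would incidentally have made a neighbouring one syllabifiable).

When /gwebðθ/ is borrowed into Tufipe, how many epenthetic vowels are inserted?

After substitution the input is /ʒŋebðθ/.
The unsyllabifiable consonants are /ʒ/, /ð/, /θ/; each receives one epenthetic vowel.

3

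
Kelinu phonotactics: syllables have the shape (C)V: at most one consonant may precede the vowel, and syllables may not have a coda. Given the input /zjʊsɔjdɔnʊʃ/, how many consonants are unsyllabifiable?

3

Under (C)V, the unsyllabifiable consonants are /z/, /j/, /ʃ/ (no codas are permitted; onsets are limited to one consonant).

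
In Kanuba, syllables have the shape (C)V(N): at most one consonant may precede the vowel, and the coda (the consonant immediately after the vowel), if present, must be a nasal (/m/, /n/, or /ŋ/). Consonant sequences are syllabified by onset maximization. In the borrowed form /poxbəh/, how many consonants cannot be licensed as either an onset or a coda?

Under (C)V(N), the unsyllabifiable consonants are /x/, /h/ (only a nasal (/m/, /n/, or /ŋ/) is licensed in coda position; onsets are limited to one consonant).

2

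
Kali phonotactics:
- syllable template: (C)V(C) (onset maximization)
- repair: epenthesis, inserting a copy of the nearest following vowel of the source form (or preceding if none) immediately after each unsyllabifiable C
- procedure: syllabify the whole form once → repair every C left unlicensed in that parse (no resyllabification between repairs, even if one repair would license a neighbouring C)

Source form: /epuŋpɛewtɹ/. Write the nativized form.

epuŋpɛewteɹe

Under (C)V(C), the unsyllabifiable consonants are /t/, /ɹ/ (at most one coda consonant is licensed; onsets are limited to one consonant).
Each unlicensed consonant becomes the onset of a new syllable: /t/ → /te/, /ɹ/ → /ɹe/.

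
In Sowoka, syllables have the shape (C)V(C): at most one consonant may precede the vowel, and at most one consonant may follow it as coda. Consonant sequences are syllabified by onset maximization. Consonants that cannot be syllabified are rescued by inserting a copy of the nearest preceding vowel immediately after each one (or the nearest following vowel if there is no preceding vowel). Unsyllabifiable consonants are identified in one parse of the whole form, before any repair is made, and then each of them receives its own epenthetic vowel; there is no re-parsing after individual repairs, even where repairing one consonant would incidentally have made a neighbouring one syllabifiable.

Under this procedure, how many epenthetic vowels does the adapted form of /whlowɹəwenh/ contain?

3

The unsyllabifiable consonants are /w/, /h/, /h/; each receives one epenthetic vowel.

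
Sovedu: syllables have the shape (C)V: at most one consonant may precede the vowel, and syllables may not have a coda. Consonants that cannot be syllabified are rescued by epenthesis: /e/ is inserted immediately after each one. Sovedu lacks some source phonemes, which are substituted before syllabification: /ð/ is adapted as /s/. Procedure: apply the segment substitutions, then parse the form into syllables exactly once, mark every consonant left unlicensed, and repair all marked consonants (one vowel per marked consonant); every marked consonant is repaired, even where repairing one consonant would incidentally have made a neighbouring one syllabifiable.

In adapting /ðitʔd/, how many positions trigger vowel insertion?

After substitution the input is /sitʔd/.
The unsyllabifiable consonants are /t/, /ʔ/, /d/; each receives one epenthetic vowel.

3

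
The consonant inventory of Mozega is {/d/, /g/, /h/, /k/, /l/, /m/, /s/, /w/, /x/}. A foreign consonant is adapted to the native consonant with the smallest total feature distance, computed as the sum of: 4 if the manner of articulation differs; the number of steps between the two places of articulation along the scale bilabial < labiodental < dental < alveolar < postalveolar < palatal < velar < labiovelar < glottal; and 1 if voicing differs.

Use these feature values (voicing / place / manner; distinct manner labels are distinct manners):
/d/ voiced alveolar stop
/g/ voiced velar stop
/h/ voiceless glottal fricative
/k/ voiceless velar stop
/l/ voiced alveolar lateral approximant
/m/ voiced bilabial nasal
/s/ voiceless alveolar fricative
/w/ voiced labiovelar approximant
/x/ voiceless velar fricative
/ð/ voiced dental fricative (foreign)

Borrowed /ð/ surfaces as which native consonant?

s

/s/ is closest: same manner (fricative), place distance 1 (dental→alveolar), voicing differs (+1); total 2. Next closest is /d/ at distance 5.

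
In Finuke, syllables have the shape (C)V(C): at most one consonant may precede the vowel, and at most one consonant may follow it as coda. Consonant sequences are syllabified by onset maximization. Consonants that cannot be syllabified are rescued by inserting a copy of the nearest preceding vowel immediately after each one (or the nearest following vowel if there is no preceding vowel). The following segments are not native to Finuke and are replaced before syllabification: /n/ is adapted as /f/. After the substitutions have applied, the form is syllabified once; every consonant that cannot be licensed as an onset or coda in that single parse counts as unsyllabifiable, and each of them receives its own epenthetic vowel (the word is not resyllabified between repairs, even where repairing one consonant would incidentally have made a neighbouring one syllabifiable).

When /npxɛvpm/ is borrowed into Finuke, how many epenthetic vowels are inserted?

After substitution the input is /fpxɛvpm/.
The unsyllabifiable consonants are /f/, /p/, /p/, /m/; each receives one epenthetic vowel.

4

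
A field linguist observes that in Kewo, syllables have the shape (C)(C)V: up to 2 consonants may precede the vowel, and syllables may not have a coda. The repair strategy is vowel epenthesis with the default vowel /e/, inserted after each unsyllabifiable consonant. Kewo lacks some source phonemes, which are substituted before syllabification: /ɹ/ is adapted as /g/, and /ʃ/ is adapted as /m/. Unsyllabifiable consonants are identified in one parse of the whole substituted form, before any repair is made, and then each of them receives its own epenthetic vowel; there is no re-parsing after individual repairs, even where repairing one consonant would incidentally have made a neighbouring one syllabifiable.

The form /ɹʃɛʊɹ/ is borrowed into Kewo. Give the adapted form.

Substitution: /ɹ/ → /g/, /ʃ/ → /m/, giving /gmɛʊg/.
The consonants /g/ cannot be parsed into a legal (C)(C)V syllable (no codas are permitted; onsets may contain at most 2 consonants).
Inserting the epenthetic vowel yields /g/ → /ge/.

gmɛʊge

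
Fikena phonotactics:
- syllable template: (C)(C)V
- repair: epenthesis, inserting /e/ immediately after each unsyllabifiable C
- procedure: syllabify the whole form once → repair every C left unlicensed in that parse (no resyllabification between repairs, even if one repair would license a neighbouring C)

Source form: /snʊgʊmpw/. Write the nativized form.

The consonants /m/, /p/, /w/ cannot be parsed into a legal (C)(C)V syllable (no codas are permitted; onsets may contain at most 2 consonants).
Each unlicensed consonant becomes the onset of a new syllable: /m/ → /me/, /p/ → /pe/, /w/ → /we/.

snʊgʊmepewe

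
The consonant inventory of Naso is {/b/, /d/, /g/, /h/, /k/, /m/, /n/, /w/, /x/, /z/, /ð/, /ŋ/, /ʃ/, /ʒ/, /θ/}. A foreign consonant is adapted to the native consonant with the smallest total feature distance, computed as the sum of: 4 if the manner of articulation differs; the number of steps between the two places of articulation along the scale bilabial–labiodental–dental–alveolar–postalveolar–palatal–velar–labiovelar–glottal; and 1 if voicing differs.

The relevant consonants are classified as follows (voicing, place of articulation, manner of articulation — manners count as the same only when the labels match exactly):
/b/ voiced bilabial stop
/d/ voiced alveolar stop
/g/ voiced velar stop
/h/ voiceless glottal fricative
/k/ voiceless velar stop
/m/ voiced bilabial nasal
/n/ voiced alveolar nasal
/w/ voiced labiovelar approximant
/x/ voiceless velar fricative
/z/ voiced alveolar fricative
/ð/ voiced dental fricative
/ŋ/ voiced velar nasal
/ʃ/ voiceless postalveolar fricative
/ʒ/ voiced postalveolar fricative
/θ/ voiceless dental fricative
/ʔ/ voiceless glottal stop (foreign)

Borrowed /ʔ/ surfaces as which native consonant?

k

/k/ is closest: same manner (stop), place distance 2 (glottal→velar), same voicing; total 2. Next closest is /g/ at distance 3.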